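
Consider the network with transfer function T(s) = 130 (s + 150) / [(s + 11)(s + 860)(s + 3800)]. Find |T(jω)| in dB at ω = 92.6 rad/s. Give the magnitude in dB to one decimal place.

-82.5 dB

|j92.6 + 150| = √(92.6² + 150²) = 176.3
|j92.6 + 11| = √(92.6² + 11²) = 93.25
|j92.6 + 860| = √(92.6² + 860²) = 865
|j92.6 + 3800| = √(92.6² + 3800²) = 3801
|T(j92.6)| = 130 × 176.3 / (93.25 × 865 × 3801) = 7.4745e-05
20 log₁₀(7.4745e-05) = -82.53 dB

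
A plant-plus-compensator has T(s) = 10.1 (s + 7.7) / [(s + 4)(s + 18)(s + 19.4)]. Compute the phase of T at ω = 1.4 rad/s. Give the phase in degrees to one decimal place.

∠(j1.4 + 7.7) = arctan(1.4/7.7) = 10.30°
∠(j1.4 + 4) = arctan(1.4/4) = 19.29°
∠(j1.4 + 18) = arctan(1.4/18) = 4.45°
∠(j1.4 + 19.4) = arctan(1.4/19.4) = 4.13°
∠T(j1.4) = 10.30° − (19.29° + 4.45° + 4.13°) = -17.56°

-17.6°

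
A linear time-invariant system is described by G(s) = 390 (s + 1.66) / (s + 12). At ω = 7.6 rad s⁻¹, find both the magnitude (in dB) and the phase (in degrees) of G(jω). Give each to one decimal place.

|j7.6 + 1.66| = √(7.6² + 1.66²) = 7.779
|j7.6 + 12| = √(7.6² + 12²) = 14.2
|G(j7.6)| = 390 × 7.779 / 14.2 = 213.59
20 log₁₀(213.59) = 46.59 dB
∠(j7.6 + 1.66) = arctan(7.6/1.66) = 77.68°
∠(j7.6 + 12) = arctan(7.6/12) = 32.35°
∠G(j7.6) = 77.68° − 32.35° = 45.33°

|G| = 46.6 dB, ∠G = 45.3°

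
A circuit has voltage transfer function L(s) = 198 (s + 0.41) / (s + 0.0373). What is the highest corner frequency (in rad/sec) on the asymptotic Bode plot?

0.41 rad/sec

Break frequencies occur at each pole and zero magnitude: 0.0373 rad/sec, 0.41 rad/sec.
The highest is 0.41 rad/sec.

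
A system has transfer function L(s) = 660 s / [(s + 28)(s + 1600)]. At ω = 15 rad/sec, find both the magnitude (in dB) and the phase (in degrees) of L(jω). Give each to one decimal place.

|j15| = 15
|j15 + 28| = √(15² + 28²) = 31.76
|j15 + 1600| = √(15² + 1600²) = 1600
|L(j15)| = 660 × 15 / (31.76 × 1600) = 0.19478
20 log₁₀(0.19478) = -14.21 dB
∠(j15) = 90.00°
∠(j15 + 28) = arctan(15/28) = 28.18°
∠(j15 + 1600) = arctan(15/1600) = 0.54°
∠L(j15) = 90.00° − (28.18° + 0.54°) = 61.28°

|L| = -14.2 dB, ∠L = 61.3 deg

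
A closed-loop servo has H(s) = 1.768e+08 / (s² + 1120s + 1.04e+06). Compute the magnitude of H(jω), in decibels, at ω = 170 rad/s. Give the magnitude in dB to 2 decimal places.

|(j170)² + 1120(j170) + 1.04e+06| = |1.0111e+06 + j1.904e+05| = 1.029e+06
|H(j170)| = 1.768e+08 / 1.029e+06 = 171.84
20 log₁₀(171.84) = 44.702 dB

44.70 dB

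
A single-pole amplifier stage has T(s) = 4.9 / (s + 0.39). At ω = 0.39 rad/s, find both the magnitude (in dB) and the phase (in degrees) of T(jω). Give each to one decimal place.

|T| = 19.0 dB, ∠T = -45.0°

|j0.39 + 0.39| = √(0.39² + 0.39²) = 0.5515
|T(j0.39)| = 4.9 / 0.5515 = 8.8842
20 log₁₀(8.8842) = 18.97 dB
∠(j0.39 + 0.39) = arctan(0.39/0.39) = 45.00°
∠T(j0.39) = −45.00° = -45.00°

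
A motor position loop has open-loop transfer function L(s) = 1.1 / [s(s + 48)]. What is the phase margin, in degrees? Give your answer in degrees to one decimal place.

90.0°

Gain crossover: |L(jω)| = 1 at ω ≈ 0.0229 rad/sec.
∠L(j0.0229) = −90° − arctan(0.0229/48) ≈ -90.03°
PM = 180° + (-90.03°) = 89.97°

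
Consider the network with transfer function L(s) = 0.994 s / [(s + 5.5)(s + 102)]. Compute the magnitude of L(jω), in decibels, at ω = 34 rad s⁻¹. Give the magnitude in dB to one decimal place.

|j34| = 34
|j34 + 5.5| = √(34² + 5.5²) = 34.44
|j34 + 102| = √(34² + 102²) = 107.5
|L(j34)| = 0.994 × 34 / (34.44 × 107.5) = 0.0091264
20 log₁₀(0.0091264) = -40.79 dB

-40.8 dB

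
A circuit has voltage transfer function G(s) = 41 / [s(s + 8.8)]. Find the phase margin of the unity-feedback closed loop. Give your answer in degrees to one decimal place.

Gain crossover: |G(jω)| = 1 at ω ≈ 4.2 rad/sec.
∠G(j4.2) = −90° − arctan(4.2/8.8) ≈ -115.54°
PM = 180° + (-115.54°) = 64.46°

64.5 deg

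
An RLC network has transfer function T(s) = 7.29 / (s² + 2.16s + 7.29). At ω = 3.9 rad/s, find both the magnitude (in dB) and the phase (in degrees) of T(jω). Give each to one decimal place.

|T| = -4.0 dB, ∠T = -133.2°

|(j3.9)² + 2.16(j3.9) + 7.29| = |-7.92 + j8.424| = 11.56
|T(j3.9)| = 7.29 / 11.56 = 0.63049
20 log₁₀(0.63049) = -4.01 dB
∠[(j3.9)² + 2.16(j3.9) + 7.29] = ∠[-7.92 + j8.424] = 133.23°
∠T(j3.9) = −133.23° = -133.23°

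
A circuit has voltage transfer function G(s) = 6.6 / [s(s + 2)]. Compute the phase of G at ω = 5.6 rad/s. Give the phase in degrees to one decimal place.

∠(j5.6 + 2) = arctan(5.6/2) = 70.35°
∠(j5.6) = 90.00°
∠G(j5.6) = − (70.35° + 90.00°) = -160.35°

-160.3°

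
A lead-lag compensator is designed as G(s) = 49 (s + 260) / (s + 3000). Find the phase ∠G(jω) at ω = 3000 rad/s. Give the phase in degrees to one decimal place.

∠(j3000 + 260) = arctan(3000/260) = 85.05°
∠(j3000 + 3000) = arctan(3000/3000) = 45.00°
∠G(j3000) = 85.05° − 45.00° = 40.05°

40.0 deg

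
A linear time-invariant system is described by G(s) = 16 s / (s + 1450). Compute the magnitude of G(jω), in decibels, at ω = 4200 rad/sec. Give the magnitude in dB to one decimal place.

23.6 dB

|j4200| = 4200
|j4200 + 1450| = √(4200² + 1450²) = 4443
|G(j4200)| = 16 × 4200 / 4443 = 15.124
20 log₁₀(15.124) = 23.59 dB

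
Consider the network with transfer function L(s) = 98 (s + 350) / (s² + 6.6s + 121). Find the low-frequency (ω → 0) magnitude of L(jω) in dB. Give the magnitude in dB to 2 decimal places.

L(0) = 98 × 350 / 121 = 283.47
20 log₁₀(283.47) = 49.050 dB

49.05 dB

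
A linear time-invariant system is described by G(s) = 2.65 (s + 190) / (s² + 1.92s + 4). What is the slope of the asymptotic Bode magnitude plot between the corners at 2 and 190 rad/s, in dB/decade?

-40 dB/decade

In this band the factors already past their corner are: complex pole pair at ωₙ ≈ 2; net slope = -40 dB/decade.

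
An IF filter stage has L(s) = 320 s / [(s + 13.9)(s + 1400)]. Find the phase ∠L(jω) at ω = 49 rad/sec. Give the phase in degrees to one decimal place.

∠(j49) = 90.00°
∠(j49 + 13.9) = arctan(49/13.9) = 74.16°
∠(j49 + 1400) = arctan(49/1400) = 2.00°
∠L(j49) = 90.00° − (74.16° + 2.00°) = 13.83°

13.8°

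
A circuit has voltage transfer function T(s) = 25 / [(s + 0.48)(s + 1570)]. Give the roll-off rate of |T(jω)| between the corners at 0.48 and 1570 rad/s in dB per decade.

In this band the factors already past their corner are: pole at 0.48; net slope = -20 dB/decade.

-20 dB/decade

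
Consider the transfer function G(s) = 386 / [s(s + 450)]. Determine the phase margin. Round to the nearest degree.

90 deg

Gain crossover: |G(jω)| = 1 at ω ≈ 0.858 rad/s.
∠G(j0.858) = −90° − arctan(0.858/450) ≈ -90.11°
PM = 180° + (-90.11°) = 89.89°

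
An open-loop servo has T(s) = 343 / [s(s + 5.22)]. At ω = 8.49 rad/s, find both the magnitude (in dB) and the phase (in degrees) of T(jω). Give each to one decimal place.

|j8.49 + 5.22| = √(8.49² + 5.22²) = 9.966
|j8.49| = 8.49
|T(j8.49)| = 343 / (9.966 × 8.49) = 4.0537
20 log₁₀(4.0537) = 12.16 dB
∠(j8.49 + 5.22) = arctan(8.49/5.22) = 58.42°
∠(j8.49) = 90.00°
∠T(j8.49) = − (58.42° + 90.00°) = -148.42°

|T| = 12.2 dB, ∠T = -148.4°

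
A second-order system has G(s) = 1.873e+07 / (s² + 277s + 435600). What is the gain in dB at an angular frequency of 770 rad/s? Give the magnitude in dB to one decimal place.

37.0 dB

|(j770)² + 277(j770) + 435600| = |-1.573e+05 + j2.1329e+05| = 2.65e+05
|G(j770)| = 1.873e+07 / 2.65e+05 = 70.674
20 log₁₀(70.674) = 36.99 dB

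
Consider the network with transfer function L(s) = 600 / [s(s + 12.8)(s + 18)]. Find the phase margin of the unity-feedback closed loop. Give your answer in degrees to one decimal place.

70.8°

Gain crossover: |L(jω)| = 1 at ω ≈ 2.53 rad s⁻¹.
∠L(j2.53) = −90° − arctan(2.53/12.8) − arctan(2.53/18) ≈ -109.18°
PM = 180° + (-109.18°) = 70.82°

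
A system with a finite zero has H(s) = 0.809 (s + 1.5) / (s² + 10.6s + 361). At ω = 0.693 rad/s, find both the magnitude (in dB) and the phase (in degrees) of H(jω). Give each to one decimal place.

|j0.693 + 1.5| = √(0.693² + 1.5²) = 1.652
|(j0.693)² + 10.6(j0.693) + 361| = |360.52 + j7.3458| = 360.6
|H(j0.693)| = 0.809 × 1.652 / 360.6 = 0.0037071
20 log₁₀(0.0037071) = -48.62 dB
∠(j0.693 + 1.5) = arctan(0.693/1.5) = 24.80°
∠[(j0.693)² + 10.6(j0.693) + 361] = ∠[360.52 + j7.3458] = 1.17°
∠H(j0.693) = 24.80° − 1.17° = 23.63°

|H| = -48.6 dB, ∠H = 23.6 deg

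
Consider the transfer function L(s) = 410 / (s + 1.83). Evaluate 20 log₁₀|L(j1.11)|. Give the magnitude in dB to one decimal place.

45.6 dB

|j1.11 + 1.83| = √(1.11² + 1.83²) = 2.14
|L(j1.11)| = 410 / 2.14 = 191.56
20 log₁₀(191.56) = 45.65 dB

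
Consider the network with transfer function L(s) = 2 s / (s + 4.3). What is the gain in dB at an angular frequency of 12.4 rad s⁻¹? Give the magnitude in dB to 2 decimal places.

5.53 dB

|j12.4| = 12.4
|j12.4 + 4.3| = √(12.4² + 4.3²) = 13.12
|L(j12.4)| = 2 × 12.4 / 13.12 = 1.8896
20 log₁₀(1.8896) = 5.527 dB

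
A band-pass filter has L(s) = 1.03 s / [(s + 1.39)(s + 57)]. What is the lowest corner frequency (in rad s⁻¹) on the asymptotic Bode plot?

Break frequencies occur at each pole and zero magnitude: 1.39 rad s⁻¹, 57 rad s⁻¹.
The lowest is 1.39 rad s⁻¹.

1.39 rad s⁻¹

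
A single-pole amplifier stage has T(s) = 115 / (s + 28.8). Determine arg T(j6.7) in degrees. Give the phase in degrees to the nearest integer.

-13°

∠(j6.7 + 28.8) = arctan(6.7/28.8) = 13.10°
∠T(j6.7) = −13.10° = -13.10°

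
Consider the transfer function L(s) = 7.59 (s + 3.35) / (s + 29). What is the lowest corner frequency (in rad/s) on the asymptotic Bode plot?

Break frequencies occur at each pole and zero magnitude: 3.35 rad/s, 29 rad/s.
The lowest is 3.35 rad/s.

3.35 rad/s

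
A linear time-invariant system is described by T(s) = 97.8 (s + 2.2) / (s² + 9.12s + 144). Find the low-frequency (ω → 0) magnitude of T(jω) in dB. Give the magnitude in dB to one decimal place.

3.5 dB

T(0) = 97.8 × 2.2 / 144 = 1.4942
20 log₁₀(1.4942) = 3.49 dB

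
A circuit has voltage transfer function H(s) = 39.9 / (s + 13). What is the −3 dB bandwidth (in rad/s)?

For a single-pole low-pass, the −3 dB point is at the pole: ω = 13 rad/s.

13 rad/s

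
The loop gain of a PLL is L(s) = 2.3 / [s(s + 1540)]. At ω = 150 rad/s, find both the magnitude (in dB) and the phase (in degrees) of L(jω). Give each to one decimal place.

|j150 + 1540| = √(150² + 1540²) = 1547
|j150| = 150
|L(j150)| = 2.3 / (1547 × 150) = 9.9098e-06
20 log₁₀(9.9098e-06) = -100.08 dB
∠(j150 + 1540) = arctan(150/1540) = 5.56°
∠(j150) = 90.00°
∠L(j150) = − (5.56° + 90.00°) = -95.56°

|L| = -100.1 dB, ∠L = -95.6°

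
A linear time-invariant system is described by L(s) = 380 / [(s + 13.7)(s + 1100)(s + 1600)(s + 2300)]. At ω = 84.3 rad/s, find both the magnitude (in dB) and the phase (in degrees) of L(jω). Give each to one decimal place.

|L| = -179.2 dB, ∠L = -90.3 deg

|j84.3 + 13.7| = √(84.3² + 13.7²) = 85.41
|j84.3 + 1100| = √(84.3² + 1100²) = 1103
|j84.3 + 1600| = √(84.3² + 1600²) = 1602
|j84.3 + 2300| = √(84.3² + 2300²) = 2302
|L(j84.3)| = 380 / (85.41 × 1103 × 1602 × 2302) = 1.0937e-09
20 log₁₀(1.0937e-09) = -179.22 dB
∠(j84.3 + 13.7) = arctan(84.3/13.7) = 80.77°
∠(j84.3 + 1100) = arctan(84.3/1100) = 4.38°
∠(j84.3 + 1600) = arctan(84.3/1600) = 3.02°
∠(j84.3 + 2300) = arctan(84.3/2300) = 2.10°
∠L(j84.3) = − (80.77° + 4.38° + 3.02° + 2.10°) = -90.27°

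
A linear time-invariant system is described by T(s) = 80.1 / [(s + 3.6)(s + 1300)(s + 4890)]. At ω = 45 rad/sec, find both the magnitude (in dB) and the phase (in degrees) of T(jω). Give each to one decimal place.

|j45 + 3.6| = √(45² + 3.6²) = 45.14
|j45 + 1300| = √(45² + 1300²) = 1301
|j45 + 4890| = √(45² + 4890²) = 4890
|T(j45)| = 80.1 / (45.14 × 1301 × 4890) = 2.7894e-07
20 log₁₀(2.7894e-07) = -131.09 dB
∠(j45 + 3.6) = arctan(45/3.6) = 85.43°
∠(j45 + 1300) = arctan(45/1300) = 1.98°
∠(j45 + 4890) = arctan(45/4890) = 0.53°
∠T(j45) = − (85.43° + 1.98° + 0.53°) = -87.94°

|T| = -131.1 dB, ∠T = -87.9 deg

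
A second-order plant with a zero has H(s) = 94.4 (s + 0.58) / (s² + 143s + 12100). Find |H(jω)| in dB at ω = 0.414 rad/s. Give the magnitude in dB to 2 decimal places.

|j0.414 + 0.58| = √(0.414² + 0.58²) = 0.7126
|(j0.414)² + 143(j0.414) + 12100| = |12100 + j59.202| = 1.21e+04
|H(j0.414)| = 94.4 × 0.7126 / 1.21e+04 = 0.0055595
20 log₁₀(0.0055595) = -45.099 dB

-45.10 dB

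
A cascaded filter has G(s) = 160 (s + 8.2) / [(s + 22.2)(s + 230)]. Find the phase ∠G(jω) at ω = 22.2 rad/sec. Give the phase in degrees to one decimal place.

19.2°

∠(j22.2 + 8.2) = arctan(22.2/8.2) = 69.73°
∠(j22.2 + 22.2) = arctan(22.2/22.2) = 45.00°
∠(j22.2 + 230) = arctan(22.2/230) = 5.51°
∠G(j22.2) = 69.73° − (45.00° + 5.51°) = 19.21°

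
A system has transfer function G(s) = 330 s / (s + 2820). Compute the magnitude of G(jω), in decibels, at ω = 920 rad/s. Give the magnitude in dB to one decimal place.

|j920| = 920
|j920 + 2820| = √(920² + 2820²) = 2966
|G(j920)| = 330 × 920 / 2966 = 102.35
20 log₁₀(102.35) = 40.20 dB

40.2 dB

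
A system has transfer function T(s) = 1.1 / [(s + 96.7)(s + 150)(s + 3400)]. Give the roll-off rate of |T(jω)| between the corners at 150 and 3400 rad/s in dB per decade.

-40 dB/decade

In this band the factors already past their corner are: pole at 96.7, pole at 150; net slope = -40 dB/decade.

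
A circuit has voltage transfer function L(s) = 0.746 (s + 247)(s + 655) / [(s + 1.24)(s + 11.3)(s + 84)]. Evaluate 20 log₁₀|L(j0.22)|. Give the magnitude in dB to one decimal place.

40.1 dB

|j0.22 + 247| = √(0.22² + 247²) = 247
|j0.22 + 655| = √(0.22² + 655²) = 655
|j0.22 + 1.24| = √(0.22² + 1.24²) = 1.259
|j0.22 + 11.3| = √(0.22² + 11.3²) = 11.3
|j0.22 + 84| = √(0.22² + 84²) = 84
|L(j0.22)| = 0.746 × 247 × 655 / (1.259 × 11.3 × 84) = 100.94
20 log₁₀(100.94) = 40.08 dB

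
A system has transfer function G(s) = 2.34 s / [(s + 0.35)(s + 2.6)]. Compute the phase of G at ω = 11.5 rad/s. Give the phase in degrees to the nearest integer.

∠(j11.5) = 90.00°
∠(j11.5 + 0.35) = arctan(11.5/0.35) = 88.26°
∠(j11.5 + 2.6) = arctan(11.5/2.6) = 77.26°
∠G(j11.5) = 90.00° − (88.26° + 77.26°) = -75.52°

-76°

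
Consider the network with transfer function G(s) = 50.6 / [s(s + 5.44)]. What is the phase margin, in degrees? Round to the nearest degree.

41 deg

Gain crossover: |G(jω)| = 1 at ω ≈ 6.16 rad/sec.
∠G(j6.16) = −90° − arctan(6.16/5.44) ≈ -138.54°
PM = 180° + (-138.54°) = 41.46°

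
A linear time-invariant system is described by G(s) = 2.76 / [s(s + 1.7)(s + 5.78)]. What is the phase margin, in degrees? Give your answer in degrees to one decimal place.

Gain crossover: |G(jω)| = 1 at ω ≈ 0.277 rad/s.
∠G(j0.277) = −90° − arctan(0.277/1.7) − arctan(0.277/5.78) ≈ -101.99°
PM = 180° + (-101.99°) = 78.01°

78.0°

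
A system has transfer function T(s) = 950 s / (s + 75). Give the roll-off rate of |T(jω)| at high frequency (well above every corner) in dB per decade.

0 dB/decade

With 1 zero and 1 pole, the high-frequency asymptotic slope is 20 × (1 − 1) = 0 dB/decade.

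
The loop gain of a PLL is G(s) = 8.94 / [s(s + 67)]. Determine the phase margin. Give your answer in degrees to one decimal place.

89.9 deg

Gain crossover: |G(jω)| = 1 at ω ≈ 0.133 rad/s.
∠G(j0.133) = −90° − arctan(0.133/67) ≈ -90.11°
PM = 180° + (-90.11°) = 89.89°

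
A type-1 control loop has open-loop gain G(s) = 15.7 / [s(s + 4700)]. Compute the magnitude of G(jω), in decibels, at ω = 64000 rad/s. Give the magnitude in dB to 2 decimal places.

|j64000 + 4700| = √(64000² + 4700²) = 6.417e+04
|j64000| = 6.4e+04
|G(j64000)| = 15.7 / (6.417e+04 × 6.4e+04) = 3.8227e-09
20 log₁₀(3.8227e-09) = -168.353 dB

-168.35 dB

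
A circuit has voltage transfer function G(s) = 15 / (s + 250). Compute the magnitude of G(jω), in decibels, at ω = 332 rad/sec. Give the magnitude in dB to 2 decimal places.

|j332 + 250| = √(332² + 250²) = 415.6
|G(j332)| = 15 / 415.6 = 0.036092
20 log₁₀(0.036092) = -28.852 dB

-28.85 dB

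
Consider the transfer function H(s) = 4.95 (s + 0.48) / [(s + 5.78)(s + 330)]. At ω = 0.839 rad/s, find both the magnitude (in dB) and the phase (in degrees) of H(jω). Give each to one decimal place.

|H| = -52.1 dB, ∠H = 51.8 deg

|j0.839 + 0.48| = √(0.839² + 0.48²) = 0.9666
|j0.839 + 5.78| = √(0.839² + 5.78²) = 5.841
|j0.839 + 330| = √(0.839² + 330²) = 330
|H(j0.839)| = 4.95 × 0.9666 / (5.841 × 330) = 0.0024825
20 log₁₀(0.0024825) = -52.10 dB
∠(j0.839 + 0.48) = arctan(0.839/0.48) = 60.23°
∠(j0.839 + 5.78) = arctan(0.839/5.78) = 8.26°
∠(j0.839 + 330) = arctan(0.839/330) = 0.15°
∠H(j0.839) = 60.23° − (8.26° + 0.15°) = 51.82°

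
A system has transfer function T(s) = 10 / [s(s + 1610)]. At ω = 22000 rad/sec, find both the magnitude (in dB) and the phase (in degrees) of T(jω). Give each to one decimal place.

|j22000 + 1610| = √(22000² + 1610²) = 2.206e+04
|j22000| = 2.2e+04
|T(j22000)| = 10 / (2.206e+04 × 2.2e+04) = 2.0606e-08
20 log₁₀(2.0606e-08) = -153.72 dB
∠(j22000 + 1610) = arctan(22000/1610) = 85.81°
∠(j22000) = 90.00°
∠T(j22000) = − (85.81° + 90.00°) = -175.81°

|T| = -153.7 dB, ∠T = -175.8 deg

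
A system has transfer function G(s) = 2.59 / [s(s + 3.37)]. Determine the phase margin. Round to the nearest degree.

Gain crossover: |G(jω)| = 1 at ω ≈ 0.75 rad/s.
∠G(j0.75) = −90° − arctan(0.75/3.37) ≈ -102.55°
PM = 180° + (-102.55°) = 77.45°

77°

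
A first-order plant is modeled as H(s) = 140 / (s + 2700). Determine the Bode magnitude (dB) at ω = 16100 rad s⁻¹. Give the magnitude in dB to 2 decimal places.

-41.33 dB

|j16100 + 2700| = √(16100² + 2700²) = 1.632e+04
|H(j16100)| = 140 / 1.632e+04 = 0.0085759
20 log₁₀(0.0085759) = -41.334 dB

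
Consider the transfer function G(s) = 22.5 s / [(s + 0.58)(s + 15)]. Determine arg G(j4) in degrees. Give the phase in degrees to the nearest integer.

-7°

∠(j4) = 90.00°
∠(j4 + 0.58) = arctan(4/0.58) = 81.75°
∠(j4 + 15) = arctan(4/15) = 14.93°
∠G(j4) = 90.00° − (81.75° + 14.93°) = -6.68°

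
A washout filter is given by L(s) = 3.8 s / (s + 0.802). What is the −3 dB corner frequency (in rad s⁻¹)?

0.802 rad s⁻¹

For a single-pole high-pass, the −3 dB point is at the pole: ω = 0.802 rad s⁻¹.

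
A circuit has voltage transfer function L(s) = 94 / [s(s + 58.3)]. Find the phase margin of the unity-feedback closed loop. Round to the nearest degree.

88°

Gain crossover: |L(jω)| = 1 at ω ≈ 1.61 rad/s.
∠L(j1.61) = −90° − arctan(1.61/58.3) ≈ -91.58°
PM = 180° + (-91.58°) = 88.42°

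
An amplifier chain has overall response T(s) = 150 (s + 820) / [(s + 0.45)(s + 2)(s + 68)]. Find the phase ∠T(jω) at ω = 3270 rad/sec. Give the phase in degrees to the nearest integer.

∠(j3270 + 820) = arctan(3270/820) = 75.92°
∠(j3270 + 0.45) = arctan(3270/0.45) = 89.99°
∠(j3270 + 2) = arctan(3270/2) = 89.96°
∠(j3270 + 68) = arctan(3270/68) = 88.81°
∠T(j3270) = 75.92° − (89.99° + 89.96° + 88.81°) = -192.84°

-193°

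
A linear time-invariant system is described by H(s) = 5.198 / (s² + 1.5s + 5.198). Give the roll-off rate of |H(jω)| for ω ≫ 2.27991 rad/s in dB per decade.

-40 dB/decade

With 0 zeros and 2 poles, the high-frequency asymptotic slope is 20 × (0 − 2) = -40 dB/decade.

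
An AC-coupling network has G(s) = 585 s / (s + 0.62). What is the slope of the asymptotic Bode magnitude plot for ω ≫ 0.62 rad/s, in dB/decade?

0 dB/decade

With 1 zero and 1 pole, the high-frequency asymptotic slope is 20 × (1 − 1) = 0 dB/decade.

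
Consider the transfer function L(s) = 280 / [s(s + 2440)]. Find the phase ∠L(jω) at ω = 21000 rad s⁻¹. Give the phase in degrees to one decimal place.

∠(j21000 + 2440) = arctan(21000/2440) = 83.37°
∠(j21000) = 90.00°
∠L(j21000) = − (83.37° + 90.00°) = -173.37°

-173.4°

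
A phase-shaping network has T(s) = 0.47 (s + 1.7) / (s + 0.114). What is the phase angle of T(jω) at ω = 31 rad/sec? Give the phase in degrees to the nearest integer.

∠(j31 + 1.7) = arctan(31/1.7) = 86.86°
∠(j31 + 0.114) = arctan(31/0.114) = 89.79°
∠T(j31) = 86.86° − 89.79° = -2.93°

-3 deg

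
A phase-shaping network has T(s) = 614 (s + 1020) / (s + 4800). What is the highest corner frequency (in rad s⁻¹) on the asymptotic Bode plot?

4800 rad s⁻¹

Break frequencies occur at each pole and zero magnitude: 1020 rad s⁻¹, 4800 rad s⁻¹.
The highest is 4800 rad s⁻¹.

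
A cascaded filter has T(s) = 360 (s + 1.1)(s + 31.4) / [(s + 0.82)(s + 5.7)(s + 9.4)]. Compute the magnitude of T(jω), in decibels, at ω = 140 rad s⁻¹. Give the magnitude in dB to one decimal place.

8.4 dB

|j140 + 1.1| = √(140² + 1.1²) = 140
|j140 + 31.4| = √(140² + 31.4²) = 143.5
|j140 + 0.82| = √(140² + 0.82²) = 140
|j140 + 5.7| = √(140² + 5.7²) = 140.1
|j140 + 9.4| = √(140² + 9.4²) = 140.3
|T(j140)| = 360 × 140 × 143.5 / (140 × 140.1 × 140.3) = 2.6273
20 log₁₀(2.6273) = 8.39 dB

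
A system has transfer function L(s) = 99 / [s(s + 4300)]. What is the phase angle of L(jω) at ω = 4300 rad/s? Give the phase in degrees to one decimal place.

-135.0°

∠(j4300 + 4300) = arctan(4300/4300) = 45.00°
∠(j4300) = 90.00°
∠L(j4300) = − (45.00° + 90.00°) = -135.00°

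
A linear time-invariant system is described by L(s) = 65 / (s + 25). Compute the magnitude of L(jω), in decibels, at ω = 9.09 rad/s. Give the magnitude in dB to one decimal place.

|j9.09 + 25| = √(9.09² + 25²) = 26.6
|L(j9.09)| = 65 / 26.6 = 2.4435
20 log₁₀(2.4435) = 7.76 dB

7.8 dB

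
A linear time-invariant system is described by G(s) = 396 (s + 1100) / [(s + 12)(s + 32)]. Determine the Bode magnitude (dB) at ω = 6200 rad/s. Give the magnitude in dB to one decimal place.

-23.8 dB

|j6200 + 1100| = √(6200² + 1100²) = 6297
|j6200 + 12| = √(6200² + 12²) = 6200
|j6200 + 32| = √(6200² + 32²) = 6200
|G(j6200)| = 396 × 6297 / (6200 × 6200) = 0.064867
20 log₁₀(0.064867) = -23.76 dB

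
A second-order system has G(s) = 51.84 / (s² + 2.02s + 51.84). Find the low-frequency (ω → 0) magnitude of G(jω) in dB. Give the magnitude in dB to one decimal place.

0.0 dB

G(0) = 51.84 / 51.84 = 1
20 log₁₀(1) = 0.00 dB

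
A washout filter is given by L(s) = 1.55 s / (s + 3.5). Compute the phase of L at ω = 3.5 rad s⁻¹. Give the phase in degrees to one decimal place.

45.0°

∠(j3.5) = 90.00°
∠(j3.5 + 3.5) = arctan(3.5/3.5) = 45.00°
∠L(j3.5) = 90.00° − 45.00° = 45.00°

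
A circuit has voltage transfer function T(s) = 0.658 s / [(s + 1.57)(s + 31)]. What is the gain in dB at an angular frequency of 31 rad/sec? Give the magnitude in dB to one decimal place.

|j31| = 31
|j31 + 1.57| = √(31² + 1.57²) = 31.04
|j31 + 31| = √(31² + 31²) = 43.84
|T(j31)| = 0.658 × 31 / (31.04 × 43.84) = 0.01499
20 log₁₀(0.01499) = -36.48 dB

-36.5 dB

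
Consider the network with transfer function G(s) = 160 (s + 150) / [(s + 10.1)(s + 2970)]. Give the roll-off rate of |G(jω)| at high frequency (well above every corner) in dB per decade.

With 1 zero and 2 poles, the high-frequency asymptotic slope is 20 × (1 − 2) = -20 dB/decade.

-20 dB/decade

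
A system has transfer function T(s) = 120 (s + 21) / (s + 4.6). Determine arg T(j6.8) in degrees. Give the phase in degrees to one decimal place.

-38.0 deg

∠(j6.8 + 21) = arctan(6.8/21) = 17.94°
∠(j6.8 + 4.6) = arctan(6.8/4.6) = 55.92°
∠T(j6.8) = 17.94° − 55.92° = -37.98°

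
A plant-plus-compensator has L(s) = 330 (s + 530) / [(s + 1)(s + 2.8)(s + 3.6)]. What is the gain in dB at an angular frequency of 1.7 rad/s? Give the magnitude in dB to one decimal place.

|j1.7 + 530| = √(1.7² + 530²) = 530
|j1.7 + 1| = √(1.7² + 1²) = 1.972
|j1.7 + 2.8| = √(1.7² + 2.8²) = 3.276
|j1.7 + 3.6| = √(1.7² + 3.6²) = 3.981
|L(j1.7)| = 330 × 530 / (1.972 × 3.276 × 3.981) = 6799.9
20 log₁₀(6799.9) = 76.65 dB

76.7 dB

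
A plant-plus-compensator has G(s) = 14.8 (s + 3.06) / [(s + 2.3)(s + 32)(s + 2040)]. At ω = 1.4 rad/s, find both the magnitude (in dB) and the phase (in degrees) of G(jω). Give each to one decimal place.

|j1.4 + 3.06| = √(1.4² + 3.06²) = 3.365
|j1.4 + 2.3| = √(1.4² + 2.3²) = 2.693
|j1.4 + 32| = √(1.4² + 32²) = 32.03
|j1.4 + 2040| = √(1.4² + 2040²) = 2040
|G(j1.4)| = 14.8 × 3.365 / (2.693 × 32.03 × 2040) = 0.00028307
20 log₁₀(0.00028307) = -70.96 dB
∠(j1.4 + 3.06) = arctan(1.4/3.06) = 24.58°
∠(j1.4 + 2.3) = arctan(1.4/2.3) = 31.33°
∠(j1.4 + 32) = arctan(1.4/32) = 2.51°
∠(j1.4 + 2040) = arctan(1.4/2040) = 0.04°
∠G(j1.4) = 24.58° − (31.33° + 2.51° + 0.04°) = -9.29°

|G| = -71.0 dB, ∠G = -9.3°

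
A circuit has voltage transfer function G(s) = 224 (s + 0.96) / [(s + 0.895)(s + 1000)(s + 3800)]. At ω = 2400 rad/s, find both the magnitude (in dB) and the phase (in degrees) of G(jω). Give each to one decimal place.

|G| = -94.3 dB, ∠G = -99.7 deg

|j2400 + 0.96| = √(2400² + 0.96²) = 2400
|j2400 + 0.895| = √(2400² + 0.895²) = 2400
|j2400 + 1000| = √(2400² + 1000²) = 2600
|j2400 + 3800| = √(2400² + 3800²) = 4494
|G(j2400)| = 224 × 2400 / (2400 × 2600 × 4494) = 1.9169e-05
20 log₁₀(1.9169e-05) = -94.35 dB
∠(j2400 + 0.96) = arctan(2400/0.96) = 89.98°
∠(j2400 + 0.895) = arctan(2400/0.895) = 89.98°
∠(j2400 + 1000) = arctan(2400/1000) = 67.38°
∠(j2400 + 3800) = arctan(2400/3800) = 32.28°
∠G(j2400) = 89.98° − (89.98° + 67.38° + 32.28°) = -99.66°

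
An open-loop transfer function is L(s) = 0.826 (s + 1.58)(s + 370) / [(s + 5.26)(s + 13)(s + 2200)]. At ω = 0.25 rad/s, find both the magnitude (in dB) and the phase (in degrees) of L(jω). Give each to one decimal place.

|L| = -49.8 dB, ∠L = 5.2°

|j0.25 + 1.58| = √(0.25² + 1.58²) = 1.6
|j0.25 + 370| = √(0.25² + 370²) = 370
|j0.25 + 5.26| = √(0.25² + 5.26²) = 5.266
|j0.25 + 13| = √(0.25² + 13²) = 13
|j0.25 + 2200| = √(0.25² + 2200²) = 2200
|L(j0.25)| = 0.826 × 1.6 × 370 / (5.266 × 13 × 2200) = 0.0032455
20 log₁₀(0.0032455) = -49.77 dB
∠(j0.25 + 1.58) = arctan(0.25/1.58) = 8.99°
∠(j0.25 + 370) = arctan(0.25/370) = 0.04°
∠(j0.25 + 5.26) = arctan(0.25/5.26) = 2.72°
∠(j0.25 + 13) = arctan(0.25/13) = 1.10°
∠(j0.25 + 2200) = arctan(0.25/2200) = 0.01°
∠L(j0.25) = 8.99° + 0.04° − (2.72° + 1.10° + 0.01°) = 5.20°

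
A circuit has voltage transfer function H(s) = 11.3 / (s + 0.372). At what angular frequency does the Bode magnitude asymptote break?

0.372 rad/s

The single real pole at s = −0.372 gives a corner at ω = 0.372 rad/s.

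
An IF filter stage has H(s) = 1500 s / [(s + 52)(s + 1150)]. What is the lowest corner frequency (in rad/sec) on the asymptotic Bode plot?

Break frequencies occur at each pole and zero magnitude: 52 rad/sec, 1150 rad/sec.
The lowest is 52 rad/sec.

52 rad/sec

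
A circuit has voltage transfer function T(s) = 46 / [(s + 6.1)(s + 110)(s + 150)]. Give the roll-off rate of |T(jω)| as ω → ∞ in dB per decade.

With 0 zeros and 3 poles, the high-frequency asymptotic slope is 20 × (0 − 3) = -60 dB/decade.

-60 dB/decade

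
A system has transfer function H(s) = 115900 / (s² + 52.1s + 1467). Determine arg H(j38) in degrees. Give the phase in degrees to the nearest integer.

∠[(j38)² + 52.1(j38) + 1467] = ∠[23 + j1979.8] = 89.33°
∠H(j38) = −89.33° = -89.33°

-89°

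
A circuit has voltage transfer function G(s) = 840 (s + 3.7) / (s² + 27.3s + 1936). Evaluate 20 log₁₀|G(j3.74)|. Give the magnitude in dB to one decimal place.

|j3.74 + 3.7| = √(3.74² + 3.7²) = 5.261
|(j3.74)² + 27.3(j3.74) + 1936| = |1922 + j102.1| = 1925
|G(j3.74)| = 840 × 5.261 / 1925 = 2.296
20 log₁₀(2.296) = 7.22 dB

7.2 dB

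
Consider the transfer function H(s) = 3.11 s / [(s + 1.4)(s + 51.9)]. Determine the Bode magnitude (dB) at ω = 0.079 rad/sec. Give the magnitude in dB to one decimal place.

|j0.079| = 0.079
|j0.079 + 1.4| = √(0.079² + 1.4²) = 1.402
|j0.079 + 51.9| = √(0.079² + 51.9²) = 51.9
|H(j0.079)| = 3.11 × 0.079 / (1.402 × 51.9) = 0.003376
20 log₁₀(0.003376) = -49.43 dB

-49.4 dB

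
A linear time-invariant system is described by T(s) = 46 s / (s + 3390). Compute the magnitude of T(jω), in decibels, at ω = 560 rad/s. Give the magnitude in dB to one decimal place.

|j560| = 560
|j560 + 3390| = √(560² + 3390²) = 3436
|T(j560)| = 46 × 560 / 3436 = 7.4972
20 log₁₀(7.4972) = 17.50 dB

17.5 dB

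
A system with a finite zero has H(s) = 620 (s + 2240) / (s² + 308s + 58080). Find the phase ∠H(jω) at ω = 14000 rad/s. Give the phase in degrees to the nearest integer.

-98°

∠(j14000 + 2240) = arctan(14000/2240) = 80.91°
∠[(j14000)² + 308(j14000) + 58080] = ∠[-1.9594e+08 + j4.312e+06] = 178.74°
∠H(j14000) = 80.91° − 178.74° = -97.83°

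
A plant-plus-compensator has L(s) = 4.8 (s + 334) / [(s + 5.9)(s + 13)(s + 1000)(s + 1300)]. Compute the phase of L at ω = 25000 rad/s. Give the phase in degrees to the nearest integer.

∠(j25000 + 334) = arctan(25000/334) = 89.23°
∠(j25000 + 5.9) = arctan(25000/5.9) = 89.99°
∠(j25000 + 13) = arctan(25000/13) = 89.97°
∠(j25000 + 1000) = arctan(25000/1000) = 87.71°
∠(j25000 + 1300) = arctan(25000/1300) = 87.02°
∠L(j25000) = 89.23° − (89.99° + 89.97° + 87.71° + 87.02°) = -265.45°

-265°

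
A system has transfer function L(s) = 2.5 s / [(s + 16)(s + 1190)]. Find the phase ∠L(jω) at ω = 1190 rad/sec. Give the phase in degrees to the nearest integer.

-44°

∠(j1190) = 90.00°
∠(j1190 + 16) = arctan(1190/16) = 89.23°
∠(j1190 + 1190) = arctan(1190/1190) = 45.00°
∠L(j1190) = 90.00° − (89.23° + 45.00°) = -44.23°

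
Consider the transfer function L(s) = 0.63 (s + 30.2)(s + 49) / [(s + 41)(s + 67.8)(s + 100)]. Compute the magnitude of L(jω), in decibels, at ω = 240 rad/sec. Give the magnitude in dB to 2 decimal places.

-52.53 dB

|j240 + 30.2| = √(240² + 30.2²) = 241.9
|j240 + 49| = √(240² + 49²) = 245
|j240 + 41| = √(240² + 41²) = 243.5
|j240 + 67.8| = √(240² + 67.8²) = 249.4
|j240 + 100| = √(240² + 100²) = 260
|L(j240)| = 0.63 × 241.9 × 245 / (243.5 × 249.4 × 260) = 0.0023644
20 log₁₀(0.0023644) = -52.525 dB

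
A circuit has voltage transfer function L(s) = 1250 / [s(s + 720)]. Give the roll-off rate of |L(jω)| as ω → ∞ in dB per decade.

With 0 zeros and 2 poles, the high-frequency asymptotic slope is 20 × (0 − 2) = -40 dB/decade.

-40 dB/decade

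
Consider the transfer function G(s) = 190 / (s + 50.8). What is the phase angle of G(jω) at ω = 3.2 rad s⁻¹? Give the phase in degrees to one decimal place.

-3.6°

∠(j3.2 + 50.8) = arctan(3.2/50.8) = 3.60°
∠G(j3.2) = −3.60° = -3.60°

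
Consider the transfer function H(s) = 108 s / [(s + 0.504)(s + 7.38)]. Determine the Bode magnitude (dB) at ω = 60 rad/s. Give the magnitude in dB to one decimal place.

|j60| = 60
|j60 + 0.504| = √(60² + 0.504²) = 60
|j60 + 7.38| = √(60² + 7.38²) = 60.45
|H(j60)| = 108 × 60 / (60 × 60.45) = 1.7865
20 log₁₀(1.7865) = 5.04 dB

5.0 dB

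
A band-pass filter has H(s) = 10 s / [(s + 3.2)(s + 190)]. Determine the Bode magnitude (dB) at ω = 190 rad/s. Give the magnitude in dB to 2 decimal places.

|j190| = 190
|j190 + 3.2| = √(190² + 3.2²) = 190
|j190 + 190| = √(190² + 190²) = 268.7
|H(j190)| = 10 × 190 / (190 × 268.7) = 0.037211
20 log₁₀(0.037211) = -28.587 dB

-28.59 dB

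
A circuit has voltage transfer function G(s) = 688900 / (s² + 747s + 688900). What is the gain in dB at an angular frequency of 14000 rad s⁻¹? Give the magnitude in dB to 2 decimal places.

|(j14000)² + 747(j14000) + 688900| = |-1.9531e+08 + j1.0458e+07| = 1.956e+08
|G(j14000)| = 688900 / 1.956e+08 = 0.0035221
20 log₁₀(0.0035221) = -49.064 dB

-49.06 dB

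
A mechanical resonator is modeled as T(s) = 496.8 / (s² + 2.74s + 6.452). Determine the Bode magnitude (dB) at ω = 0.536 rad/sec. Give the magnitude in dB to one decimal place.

37.9 dB

|(j0.536)² + 2.74(j0.536) + 6.452| = |6.1647 + j1.4686| = 6.337
|T(j0.536)| = 496.8 / 6.337 = 78.394
20 log₁₀(78.394) = 37.89 dB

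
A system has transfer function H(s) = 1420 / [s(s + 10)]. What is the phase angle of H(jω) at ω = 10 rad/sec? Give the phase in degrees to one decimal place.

-135.0°

∠(j10 + 10) = arctan(10/10) = 45.00°
∠(j10) = 90.00°
∠H(j10) = − (45.00° + 90.00°) = -135.00°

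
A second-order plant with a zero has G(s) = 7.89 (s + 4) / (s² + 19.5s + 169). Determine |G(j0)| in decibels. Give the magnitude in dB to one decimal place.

-14.6 dB

G(0) = 7.89 × 4 / 169 = 0.18675
20 log₁₀(0.18675) = -14.57 dB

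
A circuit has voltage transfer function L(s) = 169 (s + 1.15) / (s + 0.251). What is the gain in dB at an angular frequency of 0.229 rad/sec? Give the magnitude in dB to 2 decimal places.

55.32 dB

|j0.229 + 1.15| = √(0.229² + 1.15²) = 1.173
|j0.229 + 0.251| = √(0.229² + 0.251²) = 0.3398
|L(j0.229)| = 169 × 1.173 / 0.3398 = 583.24
20 log₁₀(583.24) = 55.317 dB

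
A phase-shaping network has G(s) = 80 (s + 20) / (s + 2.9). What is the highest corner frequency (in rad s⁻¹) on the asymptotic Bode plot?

20 rad s⁻¹

Break frequencies occur at each pole and zero magnitude: 2.9 rad s⁻¹, 20 rad s⁻¹.
The highest is 20 rad s⁻¹.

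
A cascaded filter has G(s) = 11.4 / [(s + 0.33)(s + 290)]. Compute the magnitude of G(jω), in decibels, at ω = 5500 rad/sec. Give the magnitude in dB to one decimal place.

-128.5 dB

|j5500 + 0.33| = √(5500² + 0.33²) = 5500
|j5500 + 290| = √(5500² + 290²) = 5508
|G(j5500)| = 11.4 / (5500 × 5508) = 3.7634e-07
20 log₁₀(3.7634e-07) = -128.49 dB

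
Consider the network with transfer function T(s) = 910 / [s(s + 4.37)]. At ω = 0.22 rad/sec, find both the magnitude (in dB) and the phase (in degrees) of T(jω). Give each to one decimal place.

|T| = 59.5 dB, ∠T = -92.9°

|j0.22 + 4.37| = √(0.22² + 4.37²) = 4.376
|j0.22| = 0.22
|T(j0.22)| = 910 / (4.376 × 0.22) = 945.34
20 log₁₀(945.34) = 59.51 dB
∠(j0.22 + 4.37) = arctan(0.22/4.37) = 2.88°
∠(j0.22) = 90.00°
∠T(j0.22) = − (2.88° + 90.00°) = -92.88°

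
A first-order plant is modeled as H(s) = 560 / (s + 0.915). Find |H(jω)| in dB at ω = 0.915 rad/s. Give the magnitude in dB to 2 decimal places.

|j0.915 + 0.915| = √(0.915² + 0.915²) = 1.294
|H(j0.915)| = 560 / 1.294 = 432.76
20 log₁₀(432.76) = 52.725 dB

52.73 dB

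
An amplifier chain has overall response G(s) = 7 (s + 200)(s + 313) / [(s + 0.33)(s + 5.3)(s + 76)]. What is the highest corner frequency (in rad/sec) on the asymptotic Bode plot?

Break frequencies occur at each pole and zero magnitude: 0.33 rad/sec, 5.3 rad/sec, 76 rad/sec, 200 rad/sec, 313 rad/sec.
The highest is 313 rad/sec.

313 rad/sec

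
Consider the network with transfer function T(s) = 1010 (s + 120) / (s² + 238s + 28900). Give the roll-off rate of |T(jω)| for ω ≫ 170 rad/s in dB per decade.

-20 dB/decade

With 1 zero and 2 poles, the high-frequency asymptotic slope is 20 × (1 − 2) = -20 dB/decade.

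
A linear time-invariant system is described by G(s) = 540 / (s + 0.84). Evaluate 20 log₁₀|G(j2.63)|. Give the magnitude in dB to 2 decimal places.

45.83 dB

|j2.63 + 0.84| = √(2.63² + 0.84²) = 2.761
|G(j2.63)| = 540 / 2.761 = 195.59
20 log₁₀(195.59) = 45.827 dB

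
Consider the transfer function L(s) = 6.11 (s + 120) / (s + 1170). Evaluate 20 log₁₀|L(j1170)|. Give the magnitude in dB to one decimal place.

12.8 dB

|j1170 + 120| = √(1170² + 120²) = 1176
|j1170 + 1170| = √(1170² + 1170²) = 1655
|L(j1170)| = 6.11 × 1176 / 1655 = 4.3431
20 log₁₀(4.3431) = 12.76 dB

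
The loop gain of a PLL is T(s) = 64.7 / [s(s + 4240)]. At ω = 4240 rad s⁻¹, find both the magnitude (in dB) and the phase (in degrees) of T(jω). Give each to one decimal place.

|j4240 + 4240| = √(4240² + 4240²) = 5996
|j4240| = 4240
|T(j4240)| = 64.7 / (5996 × 4240) = 2.5448e-06
20 log₁₀(2.5448e-06) = -111.89 dB
∠(j4240 + 4240) = arctan(4240/4240) = 45.00°
∠(j4240) = 90.00°
∠T(j4240) = − (45.00° + 90.00°) = -135.00°

|T| = -111.9 dB, ∠T = -135.0°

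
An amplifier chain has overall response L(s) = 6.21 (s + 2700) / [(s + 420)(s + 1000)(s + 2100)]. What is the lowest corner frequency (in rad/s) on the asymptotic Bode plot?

Break frequencies occur at each pole and zero magnitude: 420 rad/s, 1000 rad/s, 2100 rad/s, 2700 rad/s.
The lowest is 420 rad/s.

420 rad/s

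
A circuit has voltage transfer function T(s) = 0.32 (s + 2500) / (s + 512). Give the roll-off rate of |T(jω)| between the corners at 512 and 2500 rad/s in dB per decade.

In this band the factors already past their corner are: pole at 512; net slope = -20 dB/decade.

-20 dB/decade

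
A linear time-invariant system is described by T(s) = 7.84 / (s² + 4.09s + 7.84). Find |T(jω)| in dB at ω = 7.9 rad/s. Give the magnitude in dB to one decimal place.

-18.2 dB

|(j7.9)² + 4.09(j7.9) + 7.84| = |-54.57 + j32.311| = 63.42
|T(j7.9)| = 7.84 / 63.42 = 0.12362
20 log₁₀(0.12362) = -18.16 dB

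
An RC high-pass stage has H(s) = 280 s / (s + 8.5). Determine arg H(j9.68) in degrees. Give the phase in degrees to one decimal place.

41.3°

∠(j9.68) = 90.00°
∠(j9.68 + 8.5) = arctan(9.68/8.5) = 48.71°
∠H(j9.68) = 90.00° − 48.71° = 41.29°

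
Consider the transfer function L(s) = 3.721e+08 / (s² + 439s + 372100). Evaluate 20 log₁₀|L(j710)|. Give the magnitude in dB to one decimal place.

|(j710)² + 439(j710) + 372100| = |-1.32e+05 + j3.1169e+05| = 3.385e+05
|L(j710)| = 3.721e+08 / 3.385e+05 = 1099.3
20 log₁₀(1099.3) = 60.82 dB

60.8 dB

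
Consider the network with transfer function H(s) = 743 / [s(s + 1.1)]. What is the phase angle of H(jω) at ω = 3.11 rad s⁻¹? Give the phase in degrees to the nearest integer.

∠(j3.11 + 1.1) = arctan(3.11/1.1) = 70.52°
∠(j3.11) = 90.00°
∠H(j3.11) = − (70.52° + 90.00°) = -160.52°

-161°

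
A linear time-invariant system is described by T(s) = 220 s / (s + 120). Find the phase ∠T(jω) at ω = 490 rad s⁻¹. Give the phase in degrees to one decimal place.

13.8°

∠(j490) = 90.00°
∠(j490 + 120) = arctan(490/120) = 76.24°
∠T(j490) = 90.00° − 76.24° = 13.76°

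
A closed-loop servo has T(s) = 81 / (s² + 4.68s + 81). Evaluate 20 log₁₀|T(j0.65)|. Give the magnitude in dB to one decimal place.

|(j0.65)² + 4.68(j0.65) + 81| = |80.578 + j3.042| = 80.63
|T(j0.65)| = 81 / 80.63 = 1.0045
20 log₁₀(1.0045) = 0.04 dB

0.0 dB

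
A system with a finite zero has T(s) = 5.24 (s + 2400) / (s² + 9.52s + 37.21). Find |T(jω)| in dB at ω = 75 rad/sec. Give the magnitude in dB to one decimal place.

|j75 + 2400| = √(75² + 2400²) = 2401
|(j75)² + 9.52(j75) + 37.21| = |-5587.8 + j714| = 5633
|T(j75)| = 5.24 × 2401 / 5633 = 2.2336
20 log₁₀(2.2336) = 6.98 dB

7.0 dB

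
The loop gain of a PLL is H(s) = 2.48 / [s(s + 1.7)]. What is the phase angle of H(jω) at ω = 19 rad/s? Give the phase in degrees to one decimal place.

-174.9°

∠(j19 + 1.7) = arctan(19/1.7) = 84.89°
∠(j19) = 90.00°
∠H(j19) = − (84.89° + 90.00°) = -174.89°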